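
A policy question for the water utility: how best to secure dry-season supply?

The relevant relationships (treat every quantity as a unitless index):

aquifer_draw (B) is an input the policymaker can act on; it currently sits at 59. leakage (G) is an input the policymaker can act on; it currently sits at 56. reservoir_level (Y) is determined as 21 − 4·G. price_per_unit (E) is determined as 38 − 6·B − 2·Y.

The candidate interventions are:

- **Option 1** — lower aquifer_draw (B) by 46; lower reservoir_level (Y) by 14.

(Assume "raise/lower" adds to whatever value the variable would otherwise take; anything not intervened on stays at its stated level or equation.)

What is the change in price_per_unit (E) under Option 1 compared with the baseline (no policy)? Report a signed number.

Baseline:
  B = 59
  G = 56
  Y = 21 − 4·56 = -203
  E = 38 − 6·59 − 2·(-203) = 90
Option 1 (B − 46, Y − 14):
  B = 59 − 46 = 13
  G = 56
  Y = 21 − 4·56 (−14 from intervention) = -217
  E = 38 − 6·13 − 2·(-217) = 394
Change in E: 394 − 90 = 304

304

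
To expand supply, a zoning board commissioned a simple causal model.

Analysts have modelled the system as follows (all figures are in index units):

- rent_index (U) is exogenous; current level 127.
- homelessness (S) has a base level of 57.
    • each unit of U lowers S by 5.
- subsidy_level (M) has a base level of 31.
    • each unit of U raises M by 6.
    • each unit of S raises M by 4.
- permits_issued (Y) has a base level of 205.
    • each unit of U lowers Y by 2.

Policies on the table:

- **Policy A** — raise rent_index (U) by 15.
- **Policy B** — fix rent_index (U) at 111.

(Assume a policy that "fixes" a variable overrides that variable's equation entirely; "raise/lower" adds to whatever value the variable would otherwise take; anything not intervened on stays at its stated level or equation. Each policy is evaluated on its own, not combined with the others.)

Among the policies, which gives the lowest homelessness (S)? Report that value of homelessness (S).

Policy A (U + 15):
  U = 127 + 15 = 142
  S = 57 − 5·142 = -653
Policy B (U := 111):
  U = 111
  S = 57 − 5·111 = -498
Comparing — Policy A: S=-653, Policy B: S=-498. Lowest is -653 (Policy A).

-653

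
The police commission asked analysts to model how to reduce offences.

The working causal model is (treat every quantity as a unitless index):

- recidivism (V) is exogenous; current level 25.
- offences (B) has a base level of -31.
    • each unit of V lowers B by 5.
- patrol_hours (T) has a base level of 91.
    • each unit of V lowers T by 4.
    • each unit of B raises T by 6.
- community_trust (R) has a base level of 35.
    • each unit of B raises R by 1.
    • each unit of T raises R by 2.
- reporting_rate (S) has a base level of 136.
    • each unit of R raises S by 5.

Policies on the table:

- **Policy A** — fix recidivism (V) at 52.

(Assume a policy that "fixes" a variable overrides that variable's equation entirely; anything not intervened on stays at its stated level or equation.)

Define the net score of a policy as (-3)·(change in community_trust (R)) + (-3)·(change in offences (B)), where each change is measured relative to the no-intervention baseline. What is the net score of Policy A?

6318

Baseline:
  V = 25
  B = -31 − 5·25 = -156
  T = 91 − 4·25 + 6·(-156) = -945
  R = 35 + (-156) + 2·(-945) = -2011
Policy A (V := 52):
  V = 52
  B = -31 − 5·52 = -291
  T = 91 − 4·52 + 6·(-291) = -1863
  R = 35 + (-291) + 2·(-1863) = -3982
ΔR = -3982 − (-2011) = -1971; ΔB = -291 − (-156) = -135
Score = (-3)·(-1971) + (-3)·(-135) = 6318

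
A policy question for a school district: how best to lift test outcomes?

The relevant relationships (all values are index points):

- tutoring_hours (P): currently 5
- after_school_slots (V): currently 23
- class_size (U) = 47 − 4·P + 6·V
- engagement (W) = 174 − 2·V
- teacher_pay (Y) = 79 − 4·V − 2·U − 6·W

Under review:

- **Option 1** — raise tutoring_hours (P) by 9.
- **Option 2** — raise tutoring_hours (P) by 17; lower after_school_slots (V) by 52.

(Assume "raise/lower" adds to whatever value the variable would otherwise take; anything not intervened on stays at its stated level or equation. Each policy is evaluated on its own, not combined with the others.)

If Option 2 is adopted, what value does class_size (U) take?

-215

Option 2 (P + 17, V − 52):
  P = 5 + 17 = 22
  V = 23 − 52 = -29
  U = 47 − 4·22 + 6·(-29) = -215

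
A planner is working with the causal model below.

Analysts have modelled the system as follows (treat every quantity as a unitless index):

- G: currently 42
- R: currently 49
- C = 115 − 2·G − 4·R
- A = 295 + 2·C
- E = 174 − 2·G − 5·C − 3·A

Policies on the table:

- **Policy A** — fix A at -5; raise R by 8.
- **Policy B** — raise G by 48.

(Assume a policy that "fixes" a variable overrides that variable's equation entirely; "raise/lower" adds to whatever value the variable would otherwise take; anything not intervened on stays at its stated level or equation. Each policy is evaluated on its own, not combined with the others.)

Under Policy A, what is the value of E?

1090

Policy A (A := -5, R + 8):
  G = 42
  R = 49 + 8 = 57
  C = 115 − 2·42 − 4·57 = -197
  A = -5
  E = 174 − 2·42 − 5·(-197) − 3·(-5) = 1090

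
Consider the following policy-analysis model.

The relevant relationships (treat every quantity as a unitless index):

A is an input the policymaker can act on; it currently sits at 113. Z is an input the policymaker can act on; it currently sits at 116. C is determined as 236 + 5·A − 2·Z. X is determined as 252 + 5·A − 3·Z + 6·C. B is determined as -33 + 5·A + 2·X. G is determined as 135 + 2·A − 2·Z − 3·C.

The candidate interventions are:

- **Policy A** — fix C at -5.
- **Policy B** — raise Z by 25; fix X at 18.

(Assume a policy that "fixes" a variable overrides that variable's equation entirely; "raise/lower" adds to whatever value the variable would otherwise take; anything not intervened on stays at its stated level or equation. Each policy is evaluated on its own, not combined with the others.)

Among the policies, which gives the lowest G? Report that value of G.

-1478

Policy A (C := -5):
  A = 113
  Z = 116
  C = -5
  G = 135 + 2·113 − 2·116 − 3·(-5) = 144
Policy B (Z + 25, X := 18):
  A = 113
  Z = 116 + 25 = 141
  C = 236 + 5·113 − 2·141 = 519
  G = 135 + 2·113 − 2·141 − 3·519 = -1478
Comparing — Policy A: G=144, Policy B: G=-1478. Lowest is -1478 (Policy B).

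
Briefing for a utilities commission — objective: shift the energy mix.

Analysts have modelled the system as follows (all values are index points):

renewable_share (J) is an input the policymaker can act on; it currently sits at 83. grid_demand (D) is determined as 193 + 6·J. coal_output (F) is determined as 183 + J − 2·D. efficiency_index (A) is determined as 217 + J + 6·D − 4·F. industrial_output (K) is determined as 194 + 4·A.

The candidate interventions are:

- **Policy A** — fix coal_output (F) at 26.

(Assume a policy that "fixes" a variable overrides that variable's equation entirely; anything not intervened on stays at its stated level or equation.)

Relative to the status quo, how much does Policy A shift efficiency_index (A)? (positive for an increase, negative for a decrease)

Baseline:
  J = 83
  D = 193 + 6·83 = 691
  F = 183 + 83 − 2·691 = -1116
  A = 217 + 83 + 6·691 − 4·(-1116) = 8910
Policy A (F := 26):
  J = 83
  D = 193 + 6·83 = 691
  F = 26
  A = 217 + 83 + 6·691 − 4·26 = 4342
Change in A: 4342 − 8910 = -4568

-4568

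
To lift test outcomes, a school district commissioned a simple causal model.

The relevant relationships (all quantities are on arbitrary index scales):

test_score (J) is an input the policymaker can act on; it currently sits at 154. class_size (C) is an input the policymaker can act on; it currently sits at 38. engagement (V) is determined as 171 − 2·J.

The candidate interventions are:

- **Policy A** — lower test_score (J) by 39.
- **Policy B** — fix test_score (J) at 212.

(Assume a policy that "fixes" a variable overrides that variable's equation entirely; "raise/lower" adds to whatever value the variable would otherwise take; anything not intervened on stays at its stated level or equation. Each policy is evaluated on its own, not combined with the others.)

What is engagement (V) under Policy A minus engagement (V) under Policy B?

Policy A (J − 39):
  J = 154 − 39 = 115
  V = 171 − 2·115 = -59
Policy B (J := 212):
  J = 212
  V = 171 − 2·212 = -253
V: -59 − (-253) = 194

194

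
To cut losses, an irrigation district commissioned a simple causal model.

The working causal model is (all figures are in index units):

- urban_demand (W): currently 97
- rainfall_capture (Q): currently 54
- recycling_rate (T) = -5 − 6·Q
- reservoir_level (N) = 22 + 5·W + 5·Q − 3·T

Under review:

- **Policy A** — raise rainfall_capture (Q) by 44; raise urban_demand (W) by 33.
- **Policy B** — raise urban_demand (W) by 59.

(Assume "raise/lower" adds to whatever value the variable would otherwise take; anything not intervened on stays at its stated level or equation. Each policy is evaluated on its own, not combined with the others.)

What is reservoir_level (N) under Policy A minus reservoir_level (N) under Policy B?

882

Policy A (Q + 44, W + 33):
  W = 97 + 33 = 130
  Q = 54 + 44 = 98
  T = -5 − 6·98 = -593
  N = 22 + 5·130 + 5·98 − 3·(-593) = 2941
Policy B (W + 59):
  W = 97 + 59 = 156
  Q = 54
  T = -5 − 6·54 = -329
  N = 22 + 5·156 + 5·54 − 3·(-329) = 2059
N: 2941 − 2059 = 882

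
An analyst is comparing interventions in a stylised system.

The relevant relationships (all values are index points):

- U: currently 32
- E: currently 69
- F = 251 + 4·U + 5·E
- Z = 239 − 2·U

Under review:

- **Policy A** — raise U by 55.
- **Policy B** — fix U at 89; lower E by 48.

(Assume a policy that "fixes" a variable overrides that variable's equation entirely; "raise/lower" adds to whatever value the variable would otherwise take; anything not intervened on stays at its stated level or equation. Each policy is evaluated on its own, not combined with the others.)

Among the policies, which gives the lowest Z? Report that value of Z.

61

Policy A (U + 55):
  U = 32 + 55 = 87
  Z = 239 − 2·87 = 65
Policy B (U := 89, E − 48):
  U = 89
  Z = 239 − 2·89 = 61
Comparing — Policy A: Z=65, Policy B: Z=61. Lowest is 61 (Policy B).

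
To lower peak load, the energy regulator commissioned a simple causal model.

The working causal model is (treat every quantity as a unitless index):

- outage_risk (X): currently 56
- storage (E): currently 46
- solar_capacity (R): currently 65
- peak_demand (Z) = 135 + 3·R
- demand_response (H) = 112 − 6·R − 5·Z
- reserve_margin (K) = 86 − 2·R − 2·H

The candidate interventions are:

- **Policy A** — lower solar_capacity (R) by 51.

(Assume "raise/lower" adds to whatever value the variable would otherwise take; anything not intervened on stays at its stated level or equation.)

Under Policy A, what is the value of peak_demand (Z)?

177

Policy A (R − 51):
  R = 65 − 51 = 14
  Z = 135 + 3·14 = 177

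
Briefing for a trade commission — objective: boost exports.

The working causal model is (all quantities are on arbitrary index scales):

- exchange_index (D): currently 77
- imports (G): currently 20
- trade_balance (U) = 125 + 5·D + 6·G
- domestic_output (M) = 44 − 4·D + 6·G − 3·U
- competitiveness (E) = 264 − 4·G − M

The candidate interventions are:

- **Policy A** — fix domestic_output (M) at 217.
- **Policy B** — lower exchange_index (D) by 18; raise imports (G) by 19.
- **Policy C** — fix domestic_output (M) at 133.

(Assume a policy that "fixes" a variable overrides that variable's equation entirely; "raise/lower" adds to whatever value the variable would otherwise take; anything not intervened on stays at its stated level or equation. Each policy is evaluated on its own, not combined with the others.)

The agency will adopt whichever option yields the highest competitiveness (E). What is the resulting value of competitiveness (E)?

Policy A (M := 217):
  D = 77
  G = 20
  U = 125 + 5·77 + 6·20 = 630
  M = 217
  E = 264 − 4·20 − 217 = -33
Policy B (D − 18, G + 19):
  D = 77 − 18 = 59
  G = 20 + 19 = 39
  U = 125 + 5·59 + 6·39 = 654
  M = 44 − 4·59 + 6·39 − 3·654 = -1920
  E = 264 − 4·39 − (-1920) = 2028
Policy C (M := 133):
  D = 77
  G = 20
  U = 125 + 5·77 + 6·20 = 630
  M = 133
  E = 264 − 4·20 − 133 = 51
Comparing — Policy A: E=-33, Policy B: E=2028, Policy C: E=51. Highest is 2028 (Policy B).

2028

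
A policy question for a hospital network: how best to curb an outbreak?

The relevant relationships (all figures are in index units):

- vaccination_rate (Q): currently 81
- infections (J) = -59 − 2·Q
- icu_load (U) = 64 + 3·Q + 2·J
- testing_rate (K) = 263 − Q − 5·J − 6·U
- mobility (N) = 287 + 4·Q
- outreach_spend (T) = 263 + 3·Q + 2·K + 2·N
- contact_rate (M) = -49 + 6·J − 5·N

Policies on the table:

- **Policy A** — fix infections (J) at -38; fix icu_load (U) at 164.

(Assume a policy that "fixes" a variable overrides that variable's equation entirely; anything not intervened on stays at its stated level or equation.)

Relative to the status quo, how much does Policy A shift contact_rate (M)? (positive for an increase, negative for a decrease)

Baseline:
  Q = 81
  J = -59 − 2·81 = -221
  N = 287 + 4·81 = 611
  M = -49 + 6·(-221) − 5·611 = -4430
Policy A (J := -38, U := 164):
  Q = 81
  J = -38
  N = 287 + 4·81 = 611
  M = -49 + 6·(-38) − 5·611 = -3332
Change in M: -3332 − (-4430) = 1098

1098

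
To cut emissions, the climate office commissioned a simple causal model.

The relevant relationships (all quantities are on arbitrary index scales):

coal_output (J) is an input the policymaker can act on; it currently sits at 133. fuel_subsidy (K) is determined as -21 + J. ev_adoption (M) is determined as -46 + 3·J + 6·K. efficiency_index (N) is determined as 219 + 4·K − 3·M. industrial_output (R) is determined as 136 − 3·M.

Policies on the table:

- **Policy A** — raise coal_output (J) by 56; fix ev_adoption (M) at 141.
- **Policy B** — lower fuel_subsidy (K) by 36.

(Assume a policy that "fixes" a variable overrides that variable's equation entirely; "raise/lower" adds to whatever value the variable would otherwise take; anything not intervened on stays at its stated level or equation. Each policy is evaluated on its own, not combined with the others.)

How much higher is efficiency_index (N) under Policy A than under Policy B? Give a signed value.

Policy A (J + 56, M := 141):
  J = 133 + 56 = 189
  K = -21 + 189 = 168
  M = 141
  N = 219 + 4·168 − 3·141 = 468
Policy B (K − 36):
  J = 133
  K = -21 + 133 (−36 from intervention) = 76
  M = -46 + 3·133 + 6·76 = 809
  N = 219 + 4·76 − 3·809 = -1904
N: 468 − (-1904) = 2372

2372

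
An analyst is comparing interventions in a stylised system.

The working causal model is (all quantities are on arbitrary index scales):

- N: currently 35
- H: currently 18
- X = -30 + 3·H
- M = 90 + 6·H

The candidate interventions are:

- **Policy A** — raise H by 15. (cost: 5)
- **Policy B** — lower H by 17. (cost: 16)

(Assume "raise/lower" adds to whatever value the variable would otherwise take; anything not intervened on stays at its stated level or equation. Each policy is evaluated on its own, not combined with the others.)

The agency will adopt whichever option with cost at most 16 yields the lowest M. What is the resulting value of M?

96

Policy A (H + 15):
  H = 18 + 15 = 33
  M = 90 + 6·33 = 288
Policy B (H − 17):
  H = 18 − 17 = 1
  M = 90 + 6·1 = 96
Comparing — Policy A: M=288, Policy B: M=96. Lowest is 96 (Policy B).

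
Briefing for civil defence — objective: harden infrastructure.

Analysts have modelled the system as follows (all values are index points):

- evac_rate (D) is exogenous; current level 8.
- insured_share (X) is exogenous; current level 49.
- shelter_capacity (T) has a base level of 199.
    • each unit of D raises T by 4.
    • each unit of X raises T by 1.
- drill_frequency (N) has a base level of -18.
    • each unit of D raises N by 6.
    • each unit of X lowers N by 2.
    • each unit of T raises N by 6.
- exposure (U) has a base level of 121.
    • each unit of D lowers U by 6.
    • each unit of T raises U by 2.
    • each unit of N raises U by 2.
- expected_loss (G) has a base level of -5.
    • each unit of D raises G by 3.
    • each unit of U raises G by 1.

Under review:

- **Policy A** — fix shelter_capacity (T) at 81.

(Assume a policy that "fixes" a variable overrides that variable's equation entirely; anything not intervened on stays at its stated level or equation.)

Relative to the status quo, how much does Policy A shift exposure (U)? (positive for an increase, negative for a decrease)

Baseline:
  D = 8
  X = 49
  T = 199 + 4·8 + 49 = 280
  N = -18 + 6·8 − 2·49 + 6·280 = 1612
  U = 121 − 6·8 + 2·280 + 2·1612 = 3857
Policy A (T := 81):
  D = 8
  X = 49
  T = 81
  N = -18 + 6·8 − 2·49 + 6·81 = 418
  U = 121 − 6·8 + 2·81 + 2·418 = 1071
Change in U: 1071 − 3857 = -2786

-2786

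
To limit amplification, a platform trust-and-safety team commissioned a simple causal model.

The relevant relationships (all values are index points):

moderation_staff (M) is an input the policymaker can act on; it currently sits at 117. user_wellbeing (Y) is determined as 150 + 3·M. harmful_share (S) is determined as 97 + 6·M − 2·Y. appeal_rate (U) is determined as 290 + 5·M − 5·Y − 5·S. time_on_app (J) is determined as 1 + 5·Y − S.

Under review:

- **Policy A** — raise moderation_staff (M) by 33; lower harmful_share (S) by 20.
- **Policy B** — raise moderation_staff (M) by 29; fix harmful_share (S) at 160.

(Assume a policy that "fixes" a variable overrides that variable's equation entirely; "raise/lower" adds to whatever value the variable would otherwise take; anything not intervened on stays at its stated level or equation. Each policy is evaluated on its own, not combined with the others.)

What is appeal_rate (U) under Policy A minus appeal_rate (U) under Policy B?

1875

Policy A (M + 33, S − 20):
  M = 117 + 33 = 150
  Y = 150 + 3·150 = 600
  S = 97 + 6·150 − 2·600 (−20 from intervention) = -223
  U = 290 + 5·150 − 5·600 − 5·(-223) = -845
Policy B (M + 29, S := 160):
  M = 117 + 29 = 146
  Y = 150 + 3·146 = 588
  S = 160
  U = 290 + 5·146 − 5·588 − 5·160 = -2720
U: -845 − (-2720) = 1875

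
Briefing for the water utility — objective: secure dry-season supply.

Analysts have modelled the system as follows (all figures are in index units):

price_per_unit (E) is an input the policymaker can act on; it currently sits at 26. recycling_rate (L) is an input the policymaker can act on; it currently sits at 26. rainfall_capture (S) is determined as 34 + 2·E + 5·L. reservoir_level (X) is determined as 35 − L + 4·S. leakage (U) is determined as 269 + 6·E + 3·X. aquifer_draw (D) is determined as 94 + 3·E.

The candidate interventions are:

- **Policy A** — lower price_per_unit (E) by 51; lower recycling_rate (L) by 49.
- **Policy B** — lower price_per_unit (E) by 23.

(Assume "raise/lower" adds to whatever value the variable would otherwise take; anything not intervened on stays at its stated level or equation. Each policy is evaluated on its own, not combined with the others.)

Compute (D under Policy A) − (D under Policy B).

-84

Policy A (E − 51, L − 49):
  E = 26 − 51 = -25
  D = 94 + 3·(-25) = 19
Policy B (E − 23):
  E = 26 − 23 = 3
  D = 94 + 3·3 = 103
D: 19 − 103 = -84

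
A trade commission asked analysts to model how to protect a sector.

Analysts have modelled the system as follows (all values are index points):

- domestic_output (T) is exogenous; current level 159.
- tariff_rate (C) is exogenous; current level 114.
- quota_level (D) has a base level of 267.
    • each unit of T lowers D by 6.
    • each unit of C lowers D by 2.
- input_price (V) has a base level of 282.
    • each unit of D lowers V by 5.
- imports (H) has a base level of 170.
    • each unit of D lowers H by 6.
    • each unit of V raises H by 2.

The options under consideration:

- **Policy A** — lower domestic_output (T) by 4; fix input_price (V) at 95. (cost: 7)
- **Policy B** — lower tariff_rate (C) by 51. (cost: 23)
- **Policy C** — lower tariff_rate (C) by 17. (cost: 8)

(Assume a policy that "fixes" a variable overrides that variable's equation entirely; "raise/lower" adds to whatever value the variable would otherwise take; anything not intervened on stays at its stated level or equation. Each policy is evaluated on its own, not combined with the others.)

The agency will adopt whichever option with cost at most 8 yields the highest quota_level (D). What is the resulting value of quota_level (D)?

Policy A (T − 4, V := 95):
  T = 159 − 4 = 155
  C = 114
  D = 267 − 6·155 − 2·114 = -891
Policy C (C − 17):
  T = 159
  C = 114 − 17 = 97
  D = 267 − 6·159 − 2·97 = -881
Comparing — Policy A: D=-891, Policy C: D=-881. Highest is -881 (Policy C).

-881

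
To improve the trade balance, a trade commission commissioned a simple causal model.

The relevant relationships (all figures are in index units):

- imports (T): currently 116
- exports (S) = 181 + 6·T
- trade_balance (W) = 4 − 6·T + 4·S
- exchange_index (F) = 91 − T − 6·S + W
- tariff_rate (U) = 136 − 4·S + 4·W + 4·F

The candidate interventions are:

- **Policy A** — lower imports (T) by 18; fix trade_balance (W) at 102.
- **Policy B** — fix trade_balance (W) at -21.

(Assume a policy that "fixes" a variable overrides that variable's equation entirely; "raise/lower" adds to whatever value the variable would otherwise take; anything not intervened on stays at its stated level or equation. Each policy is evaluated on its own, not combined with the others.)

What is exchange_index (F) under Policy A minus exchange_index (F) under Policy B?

789

Policy A (T − 18, W := 102):
  T = 116 − 18 = 98
  S = 181 + 6·98 = 769
  W = 102
  F = 91 − 98 − 6·769 + 102 = -4519
Policy B (W := -21):
  T = 116
  S = 181 + 6·116 = 877
  W = -21
  F = 91 − 116 − 6·877 + (-21) = -5308
F: -4519 − (-5308) = 789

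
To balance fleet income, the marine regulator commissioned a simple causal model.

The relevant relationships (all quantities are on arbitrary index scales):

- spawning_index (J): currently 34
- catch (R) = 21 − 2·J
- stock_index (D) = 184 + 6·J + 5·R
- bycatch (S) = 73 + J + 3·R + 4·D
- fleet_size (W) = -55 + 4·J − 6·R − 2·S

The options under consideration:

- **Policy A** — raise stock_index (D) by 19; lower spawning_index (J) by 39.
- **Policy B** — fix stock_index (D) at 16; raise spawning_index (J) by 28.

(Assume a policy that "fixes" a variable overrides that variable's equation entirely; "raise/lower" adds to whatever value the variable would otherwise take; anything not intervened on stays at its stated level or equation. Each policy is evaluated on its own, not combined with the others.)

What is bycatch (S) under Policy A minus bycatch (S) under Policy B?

1583

Policy A (D + 19, J − 39):
  J = 34 − 39 = -5
  R = 21 − 2·(-5) = 31
  D = 184 + 6·(-5) + 5·31 (+19 from intervention) = 328
  S = 73 + (-5) + 3·31 + 4·328 = 1473
Policy B (D := 16, J + 28):
  J = 34 + 28 = 62
  R = 21 − 2·62 = -103
  D = 16
  S = 73 + 62 + 3·(-103) + 4·16 = -110
S: 1473 − (-110) = 1583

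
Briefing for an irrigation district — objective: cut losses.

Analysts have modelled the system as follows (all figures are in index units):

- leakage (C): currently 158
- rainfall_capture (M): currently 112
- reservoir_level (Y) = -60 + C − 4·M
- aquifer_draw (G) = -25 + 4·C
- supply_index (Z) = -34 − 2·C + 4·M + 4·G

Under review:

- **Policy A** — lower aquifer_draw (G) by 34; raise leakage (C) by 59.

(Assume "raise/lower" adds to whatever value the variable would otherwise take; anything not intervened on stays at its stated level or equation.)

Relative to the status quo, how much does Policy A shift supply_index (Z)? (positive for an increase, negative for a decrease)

690

Baseline:
  C = 158
  M = 112
  G = -25 + 4·158 = 607
  Z = -34 − 2·158 + 4·112 + 4·607 = 2526
Policy A (G − 34, C + 59):
  C = 158 + 59 = 217
  M = 112
  G = -25 + 4·217 (−34 from intervention) = 809
  Z = -34 − 2·217 + 4·112 + 4·809 = 3216
Change in Z: 3216 − 2526 = 690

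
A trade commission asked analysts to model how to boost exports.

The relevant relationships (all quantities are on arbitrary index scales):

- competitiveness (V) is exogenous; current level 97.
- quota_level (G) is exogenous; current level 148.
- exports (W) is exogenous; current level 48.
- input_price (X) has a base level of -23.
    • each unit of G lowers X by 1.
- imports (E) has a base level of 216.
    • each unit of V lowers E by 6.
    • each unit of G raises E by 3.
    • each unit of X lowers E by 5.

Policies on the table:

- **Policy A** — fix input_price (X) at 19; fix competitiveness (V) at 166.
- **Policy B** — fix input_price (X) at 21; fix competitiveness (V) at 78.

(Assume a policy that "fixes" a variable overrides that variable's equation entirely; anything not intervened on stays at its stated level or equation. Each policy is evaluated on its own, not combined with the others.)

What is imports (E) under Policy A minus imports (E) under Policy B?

Policy A (X := 19, V := 166):
  V = 166
  G = 148
  X = 19
  E = 216 − 6·166 + 3·148 − 5·19 = -431
Policy B (X := 21, V := 78):
  V = 78
  G = 148
  X = 21
  E = 216 − 6·78 + 3·148 − 5·21 = 87
E: -431 − 87 = -518

-518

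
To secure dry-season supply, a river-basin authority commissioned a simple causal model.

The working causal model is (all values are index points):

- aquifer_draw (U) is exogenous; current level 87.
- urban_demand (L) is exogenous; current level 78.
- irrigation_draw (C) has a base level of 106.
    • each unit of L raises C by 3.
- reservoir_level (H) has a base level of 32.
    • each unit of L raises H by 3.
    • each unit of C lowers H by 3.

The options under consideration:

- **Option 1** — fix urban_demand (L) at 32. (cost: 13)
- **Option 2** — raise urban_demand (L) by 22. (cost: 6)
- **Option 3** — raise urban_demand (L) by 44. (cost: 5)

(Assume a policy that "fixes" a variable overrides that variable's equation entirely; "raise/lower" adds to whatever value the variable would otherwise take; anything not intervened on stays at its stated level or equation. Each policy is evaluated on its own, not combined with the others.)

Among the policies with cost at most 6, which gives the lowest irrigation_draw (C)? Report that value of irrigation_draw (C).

Option 2 (L + 22):
  L = 78 + 22 = 100
  C = 106 + 3·100 = 406
Option 3 (L + 44):
  L = 78 + 44 = 122
  C = 106 + 3·122 = 472
Comparing — Option 2: C=406, Option 3: C=472. Lowest is 406 (Option 2).

406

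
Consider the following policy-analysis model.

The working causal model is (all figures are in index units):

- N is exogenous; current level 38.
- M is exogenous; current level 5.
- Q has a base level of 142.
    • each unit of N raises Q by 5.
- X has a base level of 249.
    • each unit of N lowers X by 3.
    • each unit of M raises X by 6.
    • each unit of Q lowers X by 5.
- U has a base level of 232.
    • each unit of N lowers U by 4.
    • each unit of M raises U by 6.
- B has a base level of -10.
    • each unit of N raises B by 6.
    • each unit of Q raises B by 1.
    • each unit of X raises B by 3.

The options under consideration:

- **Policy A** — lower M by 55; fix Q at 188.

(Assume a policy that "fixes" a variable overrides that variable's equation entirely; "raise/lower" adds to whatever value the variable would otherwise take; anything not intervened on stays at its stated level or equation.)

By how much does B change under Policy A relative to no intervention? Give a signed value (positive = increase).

Baseline:
  N = 38
  M = 5
  Q = 142 + 5·38 = 332
  X = 249 − 3·38 + 6·5 − 5·332 = -1495
  B = -10 + 6·38 + 332 + 3·(-1495) = -3935
Policy A (M − 55, Q := 188):
  N = 38
  M = 5 − 55 = -50
  Q = 188
  X = 249 − 3·38 + 6·(-50) − 5·188 = -1105
  B = -10 + 6·38 + 188 + 3·(-1105) = -2909
Change in B: -2909 − (-3935) = 1026

1026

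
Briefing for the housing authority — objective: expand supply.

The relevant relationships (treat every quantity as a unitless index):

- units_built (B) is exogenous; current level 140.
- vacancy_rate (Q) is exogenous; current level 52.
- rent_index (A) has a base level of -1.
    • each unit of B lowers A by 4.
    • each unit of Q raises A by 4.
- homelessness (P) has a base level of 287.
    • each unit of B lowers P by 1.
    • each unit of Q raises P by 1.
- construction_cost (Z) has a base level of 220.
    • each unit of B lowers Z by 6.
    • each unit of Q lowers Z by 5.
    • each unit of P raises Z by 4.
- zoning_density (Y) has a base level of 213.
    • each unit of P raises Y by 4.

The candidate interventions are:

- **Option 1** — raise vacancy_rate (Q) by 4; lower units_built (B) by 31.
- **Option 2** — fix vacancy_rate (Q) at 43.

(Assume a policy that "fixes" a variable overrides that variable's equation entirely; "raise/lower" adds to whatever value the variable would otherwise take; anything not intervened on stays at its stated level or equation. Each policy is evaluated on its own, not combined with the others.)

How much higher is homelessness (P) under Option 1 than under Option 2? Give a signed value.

44

Option 1 (Q + 4, B − 31):
  B = 140 − 31 = 109
  Q = 52 + 4 = 56
  P = 287 − 109 + 56 = 234
Option 2 (Q := 43):
  B = 140
  Q = 43
  P = 287 − 140 + 43 = 190
P: 234 − 190 = 44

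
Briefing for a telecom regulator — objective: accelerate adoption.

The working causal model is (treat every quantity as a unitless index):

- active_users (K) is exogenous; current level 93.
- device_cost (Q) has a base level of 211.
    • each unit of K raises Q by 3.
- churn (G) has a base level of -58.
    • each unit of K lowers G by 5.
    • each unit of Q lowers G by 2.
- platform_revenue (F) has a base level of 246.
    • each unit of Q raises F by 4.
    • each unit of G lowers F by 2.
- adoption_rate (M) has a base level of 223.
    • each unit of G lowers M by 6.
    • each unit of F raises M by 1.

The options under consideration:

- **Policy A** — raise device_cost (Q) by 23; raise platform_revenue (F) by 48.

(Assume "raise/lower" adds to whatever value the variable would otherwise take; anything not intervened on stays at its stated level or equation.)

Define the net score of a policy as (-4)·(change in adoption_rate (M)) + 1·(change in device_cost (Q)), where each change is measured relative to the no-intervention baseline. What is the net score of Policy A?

Baseline:
  K = 93
  Q = 211 + 3·93 = 490
  G = -58 − 5·93 − 2·490 = -1503
  F = 246 + 4·490 − 2·(-1503) = 5212
  M = 223 − 6·(-1503) + 5212 = 14453
Policy A (Q + 23, F + 48):
  K = 93
  Q = 211 + 3·93 (+23 from intervention) = 513
  G = -58 − 5·93 − 2·513 = -1549
  F = 246 + 4·513 − 2·(-1549) (+48 from intervention) = 5444
  M = 223 − 6·(-1549) + 5444 = 14961
ΔM = 14961 − 14453 = 508; ΔQ = 513 − 490 = 23
Score = (-4)·508 + 1·23 = -2009

-2009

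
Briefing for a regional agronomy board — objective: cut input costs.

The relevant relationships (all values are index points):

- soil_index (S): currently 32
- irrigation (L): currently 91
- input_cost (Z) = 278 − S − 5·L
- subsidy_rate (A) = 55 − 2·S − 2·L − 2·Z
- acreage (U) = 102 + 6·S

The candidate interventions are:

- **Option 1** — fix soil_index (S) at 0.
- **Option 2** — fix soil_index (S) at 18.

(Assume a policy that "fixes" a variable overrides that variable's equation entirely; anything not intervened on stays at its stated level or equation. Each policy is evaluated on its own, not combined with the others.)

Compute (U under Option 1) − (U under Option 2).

-108

Option 1 (S := 0):
  S = 0
  U = 102 + 6·0 = 102
Option 2 (S := 18):
  S = 18
  U = 102 + 6·18 = 210
U: 102 − 210 = -108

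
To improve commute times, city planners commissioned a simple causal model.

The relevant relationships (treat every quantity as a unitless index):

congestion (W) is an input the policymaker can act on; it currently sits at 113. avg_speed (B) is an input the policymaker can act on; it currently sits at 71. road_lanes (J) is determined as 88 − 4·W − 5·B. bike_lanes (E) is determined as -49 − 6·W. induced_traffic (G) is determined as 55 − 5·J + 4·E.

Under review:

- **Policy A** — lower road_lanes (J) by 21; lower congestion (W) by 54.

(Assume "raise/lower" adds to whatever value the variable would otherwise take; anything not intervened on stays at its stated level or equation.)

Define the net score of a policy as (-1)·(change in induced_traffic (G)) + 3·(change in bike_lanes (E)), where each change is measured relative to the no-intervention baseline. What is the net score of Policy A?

Baseline:
  W = 113
  B = 71
  J = 88 − 4·113 − 5·71 = -719
  E = -49 − 6·113 = -727
  G = 55 − 5·(-719) + 4·(-727) = 742
Policy A (J − 21, W − 54):
  W = 113 − 54 = 59
  B = 71
  J = 88 − 4·59 − 5·71 (−21 from intervention) = -524
  E = -49 − 6·59 = -403
  G = 55 − 5·(-524) + 4·(-403) = 1063
ΔG = 1063 − 742 = 321; ΔE = -403 − (-727) = 324
Score = (-1)·321 + 3·324 = 651

651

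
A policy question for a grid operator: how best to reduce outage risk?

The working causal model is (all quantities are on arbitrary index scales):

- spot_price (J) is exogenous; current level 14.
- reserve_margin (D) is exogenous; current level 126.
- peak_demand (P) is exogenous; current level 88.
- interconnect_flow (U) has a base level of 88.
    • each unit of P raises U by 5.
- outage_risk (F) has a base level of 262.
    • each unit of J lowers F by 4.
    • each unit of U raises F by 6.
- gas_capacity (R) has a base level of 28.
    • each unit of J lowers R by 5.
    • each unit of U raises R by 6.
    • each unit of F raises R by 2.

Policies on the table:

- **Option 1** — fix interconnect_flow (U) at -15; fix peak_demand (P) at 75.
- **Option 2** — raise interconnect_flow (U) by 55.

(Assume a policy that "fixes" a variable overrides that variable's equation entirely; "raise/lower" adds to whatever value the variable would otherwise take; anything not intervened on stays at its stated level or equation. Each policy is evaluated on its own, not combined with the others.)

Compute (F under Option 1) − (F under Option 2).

-3588

Option 1 (U := -15, P := 75):
  J = 14
  P = 75
  U = -15
  F = 262 − 4·14 + 6·(-15) = 116
Option 2 (U + 55):
  J = 14
  P = 88
  U = 88 + 5·88 (+55 from intervention) = 583
  F = 262 − 4·14 + 6·583 = 3704
F: 116 − 3704 = -3588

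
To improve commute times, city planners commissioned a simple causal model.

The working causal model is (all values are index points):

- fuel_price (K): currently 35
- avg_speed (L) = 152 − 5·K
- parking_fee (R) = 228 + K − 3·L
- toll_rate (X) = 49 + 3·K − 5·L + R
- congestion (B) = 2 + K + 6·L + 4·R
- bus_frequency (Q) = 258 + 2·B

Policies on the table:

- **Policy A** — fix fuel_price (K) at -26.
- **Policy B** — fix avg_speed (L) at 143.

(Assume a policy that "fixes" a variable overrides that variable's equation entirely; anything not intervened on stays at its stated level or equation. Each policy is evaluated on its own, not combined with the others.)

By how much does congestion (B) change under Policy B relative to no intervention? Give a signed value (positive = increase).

Baseline:
  K = 35
  L = 152 − 5·35 = -23
  R = 228 + 35 − 3·(-23) = 332
  B = 2 + 35 + 6·(-23) + 4·332 = 1227
Policy B (L := 143):
  K = 35
  L = 143
  R = 228 + 35 − 3·143 = -166
  B = 2 + 35 + 6·143 + 4·(-166) = 231
Change in B: 231 − 1227 = -996

-996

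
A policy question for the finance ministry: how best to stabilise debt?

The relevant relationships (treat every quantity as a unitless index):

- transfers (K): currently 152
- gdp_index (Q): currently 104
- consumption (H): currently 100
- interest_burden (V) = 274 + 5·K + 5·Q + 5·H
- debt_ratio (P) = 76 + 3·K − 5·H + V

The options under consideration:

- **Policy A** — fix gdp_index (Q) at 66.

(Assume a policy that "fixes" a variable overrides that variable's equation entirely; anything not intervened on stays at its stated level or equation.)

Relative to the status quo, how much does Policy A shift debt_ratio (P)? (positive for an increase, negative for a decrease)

Baseline:
  K = 152
  Q = 104
  H = 100
  V = 274 + 5·152 + 5·104 + 5·100 = 2054
  P = 76 + 3·152 − 5·100 + 2054 = 2086
Policy A (Q := 66):
  K = 152
  Q = 66
  H = 100
  V = 274 + 5·152 + 5·66 + 5·100 = 1864
  P = 76 + 3·152 − 5·100 + 1864 = 1896
Change in P: 1896 − 2086 = -190

-190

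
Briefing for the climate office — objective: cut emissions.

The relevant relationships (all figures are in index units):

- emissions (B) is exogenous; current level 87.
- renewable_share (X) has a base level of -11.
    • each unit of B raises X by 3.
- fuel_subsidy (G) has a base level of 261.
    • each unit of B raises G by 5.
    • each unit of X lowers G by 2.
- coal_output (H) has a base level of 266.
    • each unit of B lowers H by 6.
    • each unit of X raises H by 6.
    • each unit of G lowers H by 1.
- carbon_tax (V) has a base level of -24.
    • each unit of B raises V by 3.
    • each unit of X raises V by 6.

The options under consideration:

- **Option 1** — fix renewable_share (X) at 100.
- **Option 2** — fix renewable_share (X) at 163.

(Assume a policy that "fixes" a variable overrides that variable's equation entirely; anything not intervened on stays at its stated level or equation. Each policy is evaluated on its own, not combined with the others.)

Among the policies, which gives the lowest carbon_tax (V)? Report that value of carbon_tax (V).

Option 1 (X := 100):
  B = 87
  X = 100
  V = -24 + 3·87 + 6·100 = 837
Option 2 (X := 163):
  B = 87
  X = 163
  V = -24 + 3·87 + 6·163 = 1215
Comparing — Option 1: V=837, Option 2: V=1215. Lowest is 837 (Option 1).

837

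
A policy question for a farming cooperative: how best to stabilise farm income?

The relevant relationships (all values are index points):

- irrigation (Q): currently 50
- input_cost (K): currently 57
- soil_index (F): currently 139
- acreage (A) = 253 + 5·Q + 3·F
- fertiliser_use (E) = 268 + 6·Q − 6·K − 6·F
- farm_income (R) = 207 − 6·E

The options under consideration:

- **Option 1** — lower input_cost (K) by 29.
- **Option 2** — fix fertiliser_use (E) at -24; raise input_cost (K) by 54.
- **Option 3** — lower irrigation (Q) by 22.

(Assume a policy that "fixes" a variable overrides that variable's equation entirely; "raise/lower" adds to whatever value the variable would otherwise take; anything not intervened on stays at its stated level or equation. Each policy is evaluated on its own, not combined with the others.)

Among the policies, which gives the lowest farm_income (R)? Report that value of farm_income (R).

Option 1 (K − 29):
  Q = 50
  K = 57 − 29 = 28
  F = 139
  E = 268 + 6·50 − 6·28 − 6·139 = -434
  R = 207 − 6·(-434) = 2811
Option 2 (E := -24, K + 54):
  Q = 50
  K = 57 + 54 = 111
  F = 139
  E = -24
  R = 207 − 6·(-24) = 351
Option 3 (Q − 22):
  Q = 50 − 22 = 28
  K = 57
  F = 139
  E = 268 + 6·28 − 6·57 − 6·139 = -740
  R = 207 − 6·(-740) = 4647
Comparing — Option 1: R=2811, Option 2: R=351, Option 3: R=4647. Lowest is 351 (Option 2).

351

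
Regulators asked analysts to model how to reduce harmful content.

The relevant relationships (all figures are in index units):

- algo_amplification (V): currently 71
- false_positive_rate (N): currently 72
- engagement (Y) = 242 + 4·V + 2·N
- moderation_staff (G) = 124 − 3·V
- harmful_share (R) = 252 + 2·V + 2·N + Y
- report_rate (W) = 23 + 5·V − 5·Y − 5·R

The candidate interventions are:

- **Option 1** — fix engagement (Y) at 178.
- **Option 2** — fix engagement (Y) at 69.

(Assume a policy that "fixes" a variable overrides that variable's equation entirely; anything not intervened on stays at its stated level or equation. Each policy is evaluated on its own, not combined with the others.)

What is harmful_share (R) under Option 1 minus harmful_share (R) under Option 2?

109

Option 1 (Y := 178):
  V = 71
  N = 72
  Y = 178
  R = 252 + 2·71 + 2·72 + 178 = 716
Option 2 (Y := 69):
  V = 71
  N = 72
  Y = 69
  R = 252 + 2·71 + 2·72 + 69 = 607
R: 716 − 607 = 109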